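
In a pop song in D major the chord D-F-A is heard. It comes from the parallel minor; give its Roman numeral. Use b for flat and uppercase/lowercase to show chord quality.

i

The root D is the diatonic 1st degree of D major; the borrowing shows in the chord quality. Diatonically D major has D (I) on that degree; D–F–A is instead the minor chord native to D minor, so it takes the label i.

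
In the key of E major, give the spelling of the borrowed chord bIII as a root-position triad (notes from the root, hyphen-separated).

G-B-D

Scale degree 3 in E major is G#. bIII uses the lowered form, G, taken from E minor. Stacking thirds in E minor on G gives G–B–D.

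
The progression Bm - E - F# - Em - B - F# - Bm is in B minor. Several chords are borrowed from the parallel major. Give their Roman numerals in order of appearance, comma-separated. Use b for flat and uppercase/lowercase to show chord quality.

IV, I

In B minor (with V from harmonic minor) the diatonic chords are Bm, C#dim, D, Em, F#, G, A. Of the given chords, Bm, F# and Em are diatonic. E (E–G#–B) doesn't fit — on degree 4 B minor would have Em (iv). E is the degree-4 chord of B major, so it is the borrowed IV. B (B–D#–F#) doesn't fit — on degree 1 B minor would have Bm (i). B is the degree-1 chord of B major, so it is the borrowed I.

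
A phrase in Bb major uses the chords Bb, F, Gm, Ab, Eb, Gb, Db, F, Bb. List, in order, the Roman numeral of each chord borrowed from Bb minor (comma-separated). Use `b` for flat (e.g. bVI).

The diatonic triads in Bb major are Bb, Cm, Dm, Eb, F, Gm, Adim. Of the given chords, Bb, F, Gm and Eb are diatonic. But Ab (Ab–C–Eb) is foreign: the diatonic vii° on degree 7 is Adim, whereas Ab comes from Bb minor. It is labeled bVII. But Gb (Gb–Bb–Db) is foreign: the diatonic vi on degree 6 is Gm, whereas Gb comes from Bb minor. It is labeled bVI. Db (Db–F–Ab) is not: scale degree 3 in Bb major carries Dm (iii). In Bb minor the chord on that degree is Db, so here it functions as bIII, borrowed from the parallel minor.

bVII, bVI, bIII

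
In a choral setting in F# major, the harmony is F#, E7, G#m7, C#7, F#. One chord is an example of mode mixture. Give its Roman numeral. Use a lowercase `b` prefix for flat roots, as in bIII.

bVII7

F# major has the diatonic set F#, G#m, A#m, B, C#, D#m, E#dim. F#, G#m7 and C#7 all belong to that set. E7 (E–G#–B–D) doesn't fit — on degree 7 F# major would have E#dim (vii°). E7 is the degree-7 chord of F# minor, so it is the borrowed bVII7.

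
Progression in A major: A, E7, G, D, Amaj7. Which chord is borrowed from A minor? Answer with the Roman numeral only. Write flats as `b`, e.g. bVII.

bVII

The diatonic triads in A major are A, Bm, C#m, D, E, F#m, G#dim. Of the given chords, A, E7, D and Amaj7 are diatonic. G (G–B–D) doesn't fit — on degree 7 A major would have G#dim (vii°). G is the degree-7 chord of A minor, so it is the borrowed bVII.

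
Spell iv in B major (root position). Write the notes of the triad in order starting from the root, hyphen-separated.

The root, E, is scale degree 4 — the same note in B major and B minor; only the chord quality changes. Stacking thirds in B minor on E gives E–G–B.

E-G-B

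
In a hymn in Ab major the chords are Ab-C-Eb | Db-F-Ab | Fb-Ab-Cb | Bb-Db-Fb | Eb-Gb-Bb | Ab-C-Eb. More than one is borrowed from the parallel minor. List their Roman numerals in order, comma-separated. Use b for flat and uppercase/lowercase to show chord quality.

Ab major has the diatonic set Ab, Bbm, Cm, Db, Eb, Fm, Gdim. Ab–C–Eb = Ab and Db–F–Ab = Db both belong to that set. Fb–Ab–Cb doesn't fit — on degree 6 Ab major would have Fm (vi). Fb is the degree-6 chord of Ab minor, so it is the borrowed bVI. Bb–Db–Fb doesn't fit — on degree 2 Ab major would have Bbm (ii). Bbdim is the degree-2 chord of Ab minor, so it is the borrowed ii°. Eb–Gb–Bb doesn't fit — on degree 5 Ab major would have Eb (V). Ebm is the degree-5 chord of Ab minor, so it is the borrowed v.

bVI, ii°, v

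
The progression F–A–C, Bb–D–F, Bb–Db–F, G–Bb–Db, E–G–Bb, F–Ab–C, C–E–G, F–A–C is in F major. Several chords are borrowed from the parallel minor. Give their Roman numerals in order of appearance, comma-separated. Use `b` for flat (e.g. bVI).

The diatonic triads in F major are F, Gm, Am, Bb, C, Dm, Edim. F–A–C = F, Bb–D–F = Bb, E–G–Bb = Edim and C–E–G = C all belong to that set. Bb–Db–F doesn't fit — on degree 4 F major would have Bb (IV). Bbm is the degree-4 chord of F minor, so it is the borrowed iv. But G–Bb–Db is foreign: the diatonic ii on degree 2 is Gm, whereas Gdim comes from F minor. It is labeled ii°. F–Ab–C doesn't fit — on degree 1 F major would have F (I). Fm is the degree-1 chord of F minor, so it is the borrowed i.

iv, ii°, i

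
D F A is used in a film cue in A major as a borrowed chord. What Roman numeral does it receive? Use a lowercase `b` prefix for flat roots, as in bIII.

The root D is the diatonic 4th degree of A major; the borrowing shows in the chord quality. The diatonic chord on degree 4 would be D (IV), but D–F–A is the minor chord from A minor. As a borrowed chord it is labeled iv.

iv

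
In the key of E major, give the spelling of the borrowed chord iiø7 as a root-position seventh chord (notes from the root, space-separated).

iiø7 is built on scale degree 2, which is F# in both E major and its parallel. Stacking thirds in E minor on F# gives F#–A–C–E.

F# A C E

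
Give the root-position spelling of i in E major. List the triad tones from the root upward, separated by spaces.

i is built on scale degree 1, which is E in both E major and its parallel. Building the minor chord from the parallel minor on E: E–G–B.

E G B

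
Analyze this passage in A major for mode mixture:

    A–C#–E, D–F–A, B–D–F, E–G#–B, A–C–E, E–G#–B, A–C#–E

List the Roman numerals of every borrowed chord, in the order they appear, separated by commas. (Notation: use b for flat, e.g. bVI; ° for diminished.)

iv, ii°, i

A major has the diatonic set A, Bm, C#m, D, E, F#m, G#dim. Of the given chords, A–C#–E = A and E–G#–B = E are diatonic. But D–F–A is foreign: the diatonic IV on degree 4 is D, whereas Dm comes from A minor. It is labeled iv. B–D–F is not: scale degree 2 in A major carries Bm (ii). In A minor the chord on that degree is Bdim, so here it functions as ii°, borrowed from the parallel minor. A–C–E doesn't fit — on degree 1 A major would have A (I). Am is the degree-1 chord of A minor, so it is the borrowed i.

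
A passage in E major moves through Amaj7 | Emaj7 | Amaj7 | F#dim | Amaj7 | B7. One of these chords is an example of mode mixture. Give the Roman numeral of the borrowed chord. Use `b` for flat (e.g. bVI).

The diatonic triads in E major are E, F#m, G#m, A, B, C#m, D#dim. Amaj7, Emaj7 and B7 are all diatonic. But F#dim (F#–A–C) is foreign: the diatonic ii on degree 2 is F#m, whereas F#dim comes from E minor. It is labeled ii°.

ii°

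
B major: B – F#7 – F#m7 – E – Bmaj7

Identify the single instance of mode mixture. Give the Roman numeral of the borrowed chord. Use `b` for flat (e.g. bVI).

v7

The diatonic triads in B major are B, C#m, D#m, E, F#, G#m, A#dim. B, F#7, E and Bmaj7 all belong to that set. But F#m7 (F#–A–C#–E) is foreign: the diatonic V on degree 5 is F#, whereas F#m7 comes from B minor. It is labeled v7.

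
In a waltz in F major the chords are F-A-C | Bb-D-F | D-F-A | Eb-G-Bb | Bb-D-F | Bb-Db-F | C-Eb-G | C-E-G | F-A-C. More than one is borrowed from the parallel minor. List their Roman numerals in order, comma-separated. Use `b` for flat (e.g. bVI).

bVII, iv, v

The diatonic triads in F major are F, Gm, Am, Bb, C, Dm, Edim. F–A–C = F, Bb–D–F = Bb, D–F–A = Dm and C–E–G = C all belong to that set. Eb–G–Bb is not: scale degree 7 in F major carries Edim (vii°). In F minor the chord on that degree is Eb, so here it functions as bVII, borrowed from the parallel minor. Bb–Db–F doesn't fit — on degree 4 F major would have Bb (IV). Bbm is the degree-4 chord of F minor, so it is the borrowed iv. C–Eb–G is not: scale degree 5 in F major carries C (V). In F minor the chord on that degree is Cm, so here it functions as v, borrowed from the parallel minor.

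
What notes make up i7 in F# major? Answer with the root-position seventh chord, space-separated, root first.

F# A C# E

i7 is built on scale degree 1, which is F# in both F# major and its parallel. In F# minor the chord on F# is F#–A–C#–E.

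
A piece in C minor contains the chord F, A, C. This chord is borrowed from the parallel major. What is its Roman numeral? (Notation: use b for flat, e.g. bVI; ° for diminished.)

IV

F is scale degree 4 in C minor. Diatonically C minor has Fm (iv) on that degree; F–A–C is instead the major chord native to C major, so it takes the label IV.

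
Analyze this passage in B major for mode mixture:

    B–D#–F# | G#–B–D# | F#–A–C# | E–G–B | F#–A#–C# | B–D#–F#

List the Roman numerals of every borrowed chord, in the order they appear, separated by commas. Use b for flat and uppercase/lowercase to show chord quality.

v, iv

In B major the diatonic chords are B, C#m, D#m, E, F#, G#m, A#dim. Of the given chords, B–D#–F# = B, G#–B–D# = G#m and F#–A#–C# = F# are diatonic. But F#–A–C# is foreign: the diatonic V on degree 5 is F#, whereas F#m comes from B minor. It is labeled v. E–G–B is not: scale degree 4 in B major carries E (IV). In B minor the chord on that degree is Em, so here it functions as iv, borrowed from the parallel minor.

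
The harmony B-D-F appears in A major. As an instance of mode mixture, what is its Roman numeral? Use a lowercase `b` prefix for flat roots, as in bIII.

B is scale degree 2 in A major. Diatonically A major has Bm (ii) on that degree; B–D–F is instead the diminished chord native to A minor, so it takes the label ii°.

ii°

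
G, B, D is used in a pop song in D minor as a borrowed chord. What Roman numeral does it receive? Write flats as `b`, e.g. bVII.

G is scale degree 4 in D minor. Diatonically D minor has Gm (iv) on that degree; G–B–D is instead the major chord native to D major, so it takes the label IV.

IV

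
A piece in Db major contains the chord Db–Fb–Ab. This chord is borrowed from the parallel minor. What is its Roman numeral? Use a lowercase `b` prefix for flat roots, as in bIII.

i

The root Db is the diatonic 1st degree of Db major; the borrowing shows in the chord quality. Db–Fb–Ab is a minor chord — the form found in Db minor, not the diatonic I (Db). Borrowed into Db major it is written i.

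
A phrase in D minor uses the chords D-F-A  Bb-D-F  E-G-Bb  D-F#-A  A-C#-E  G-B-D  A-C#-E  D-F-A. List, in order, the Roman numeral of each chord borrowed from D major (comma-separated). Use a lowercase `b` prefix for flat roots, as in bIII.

I, IV

In D minor (with V from harmonic minor) the diatonic chords are Dm, Edim, F, Gm, A, Bb, C. D–F–A = Dm, Bb–D–F = Bb, E–G–Bb = Edim and A–C#–E = A all belong to that set. D–F#–A is not: scale degree 1 in D minor carries Dm (i). In D major the chord on that degree is D, so here it functions as I, borrowed from the parallel major. G–B–D doesn't fit — on degree 4 D minor would have Gm (iv). G is the degree-4 chord of D major, so it is the borrowed IV.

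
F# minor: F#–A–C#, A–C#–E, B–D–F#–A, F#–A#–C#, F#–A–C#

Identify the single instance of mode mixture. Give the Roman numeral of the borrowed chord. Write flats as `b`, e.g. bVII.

I

F# minor has the diatonic set F#m, G#dim, A, Bm, C#, D, E (with V from harmonic minor). F#–A–C# = F#m, A–C#–E = A and B–D–F#–A = Bm7 are all diatonic. But F#–A#–C# is foreign: the diatonic i on degree 1 is F#m, whereas F# comes from F# major. It is labeled I.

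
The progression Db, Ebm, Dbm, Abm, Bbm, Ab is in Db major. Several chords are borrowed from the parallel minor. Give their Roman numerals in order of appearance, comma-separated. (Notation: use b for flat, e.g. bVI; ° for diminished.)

In Db major the diatonic chords are Db, Ebm, Fm, Gb, Ab, Bbm, Cdim. Db, Ebm, Bbm and Ab are all diatonic. Dbm (Db–Fb–Ab) is not: scale degree 1 in Db major carries Db (I). In Db minor the chord on that degree is Dbm, so here it functions as i, borrowed from the parallel minor. Abm (Ab–Cb–Eb) doesn't fit — on degree 5 Db major would have Ab (V). Abm is the degree-5 chord of Db minor, so it is the borrowed v.

i, v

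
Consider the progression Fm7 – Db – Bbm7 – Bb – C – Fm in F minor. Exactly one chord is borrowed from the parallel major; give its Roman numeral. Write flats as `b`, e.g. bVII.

IV

The diatonic triads in F minor (with V from harmonic minor) are Fm, Gdim, Ab, Bbm, C, Db, Eb. Of the given chords, Fm7, Db, Bbm7, C and Fm are diatonic. But Bb (Bb–D–F) is foreign: the diatonic iv on degree 4 is Bbm, whereas Bb comes from F major. It is labeled IV.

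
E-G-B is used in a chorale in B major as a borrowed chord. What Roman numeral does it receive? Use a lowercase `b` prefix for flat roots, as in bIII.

E is scale degree 4 in B major. E–G–B is a minor chord — the form found in B minor, not the diatonic IV (E). Borrowed into B major it is written iv.

iv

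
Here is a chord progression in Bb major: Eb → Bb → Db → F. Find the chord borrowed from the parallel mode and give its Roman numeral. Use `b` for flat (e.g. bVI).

The diatonic triads in Bb major are Bb, Cm, Dm, Eb, F, Gm, Adim. Of the given chords, Eb, Bb and F are diatonic. Db (Db–F–Ab) doesn't fit — on degree 3 Bb major would have Dm (iii). Db is the degree-3 chord of Bb minor, so it is the borrowed bIII.

bIII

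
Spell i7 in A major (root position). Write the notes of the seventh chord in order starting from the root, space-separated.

A C E G

i7 is built on scale degree 1, which is A in both A major and its parallel. In A minor the chord on A is A–C–E–G.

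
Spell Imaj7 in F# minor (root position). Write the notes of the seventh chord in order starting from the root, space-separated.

F# A# C# E#

Imaj7 is built on scale degree 1, which is F# in both F# minor and its parallel. Stacking thirds in F# major on F# gives F#–A#–C#–E#.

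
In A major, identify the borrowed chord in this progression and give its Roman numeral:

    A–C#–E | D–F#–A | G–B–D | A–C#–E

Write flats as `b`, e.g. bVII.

In A major the diatonic chords are A, Bm, C#m, D, E, F#m, G#dim. A–C#–E = A and D–F#–A = D both belong to that set. G–B–D doesn't fit — on degree 7 A major would have G#dim (vii°). G is the degree-7 chord of A minor, so it is the borrowed bVII.

bVII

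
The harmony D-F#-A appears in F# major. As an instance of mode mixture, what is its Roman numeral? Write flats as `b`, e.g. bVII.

D is the lowered form of scale degree 6 in F# major (the diatonic degree 6 is D#). Diatonically F# major has D#m (vi) on that degree; D–F#–A is instead the major chord native to F# minor, so it takes the label bVI.

bVI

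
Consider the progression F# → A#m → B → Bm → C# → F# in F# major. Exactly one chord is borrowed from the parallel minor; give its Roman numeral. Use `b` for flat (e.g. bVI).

iv

F# major has the diatonic set F#, G#m, A#m, B, C#, D#m, E#dim. F#, A#m, B and C# are all diatonic. Bm (B–D–F#) doesn't fit — on degree 4 F# major would have B (IV). Bm is the degree-4 chord of F# minor, so it is the borrowed iv.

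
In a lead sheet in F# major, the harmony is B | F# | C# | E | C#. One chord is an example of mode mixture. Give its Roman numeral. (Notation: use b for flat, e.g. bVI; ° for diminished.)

In F# major the diatonic chords are F#, G#m, A#m, B, C#, D#m, E#dim. B, F# and C# all belong to that set. E (E–G#–B) doesn't fit — on degree 7 F# major would have E#dim (vii°). E is the degree-7 chord of F# minor, so it is the borrowed bVII.

bVII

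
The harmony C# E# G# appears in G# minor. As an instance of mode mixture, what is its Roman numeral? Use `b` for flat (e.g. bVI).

C# is scale degree 4 in G# minor. C#–E#–G# is a major chord — the form found in G# major, not the diatonic iv (C#m). Borrowed into G# minor it is written IV.

IV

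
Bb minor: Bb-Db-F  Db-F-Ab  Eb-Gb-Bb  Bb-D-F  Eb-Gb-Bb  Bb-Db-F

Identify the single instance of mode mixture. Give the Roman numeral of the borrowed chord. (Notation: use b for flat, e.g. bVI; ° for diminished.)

I

In Bb minor (with V from harmonic minor) the diatonic chords are Bbm, Cdim, Db, Ebm, F, Gb, Ab. Of the given chords, Bb–Db–F = Bbm, Db–F–Ab = Db and Eb–Gb–Bb = Ebm are diatonic. But Bb–D–F is foreign: the diatonic i on degree 1 is Bbm, whereas Bb comes from Bb major. It is labeled I.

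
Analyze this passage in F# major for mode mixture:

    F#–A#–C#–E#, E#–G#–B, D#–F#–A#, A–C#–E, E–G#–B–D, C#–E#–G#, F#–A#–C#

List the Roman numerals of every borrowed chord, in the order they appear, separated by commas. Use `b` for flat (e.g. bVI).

bIII, bVII7

F# major has the diatonic set F#, G#m, A#m, B, C#, D#m, E#dim. F#–A#–C#–E# = F#maj7, E#–G#–B = E#dim, D#–F#–A# = D#m, C#–E#–G# = C# and F#–A#–C# = F# all belong to that set. A–C#–E doesn't fit — on degree 3 F# major would have A#m (iii). A is the degree-3 chord of F# minor, so it is the borrowed bIII. But E–G#–B–D is foreign: the diatonic vii° on degree 7 is E#dim, whereas E7 comes from F# minor. It is labeled bVII7.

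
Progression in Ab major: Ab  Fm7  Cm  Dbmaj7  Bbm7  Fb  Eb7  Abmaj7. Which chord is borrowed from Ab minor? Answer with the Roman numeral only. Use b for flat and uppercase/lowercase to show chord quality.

In Ab major the diatonic chords are Ab, Bbm, Cm, Db, Eb, Fm, Gdim. Ab, Fm7, Cm, Dbmaj7, Bbm7, Eb7 and Abmaj7 are all diatonic. But Fb (Fb–Ab–Cb) is foreign: the diatonic vi on degree 6 is Fm, whereas Fb comes from Ab minor. It is labeled bVI.

bVI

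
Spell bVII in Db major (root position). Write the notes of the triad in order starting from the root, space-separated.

Cb Eb Gb

The root of bVII is the lowered 7th degree: C becomes Cb. Stacking thirds in Db minor on Cb gives Cb–Eb–Gb.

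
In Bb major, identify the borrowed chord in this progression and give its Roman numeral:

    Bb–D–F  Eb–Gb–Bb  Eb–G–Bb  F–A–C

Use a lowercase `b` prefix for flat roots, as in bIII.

iv

In Bb major the diatonic chords are Bb, Cm, Dm, Eb, F, Gm, Adim. Bb–D–F = Bb, Eb–G–Bb = Eb and F–A–C = F are all diatonic. Eb–Gb–Bb is not: scale degree 4 in Bb major carries Eb (IV). In Bb minor the chord on that degree is Ebm, so here it functions as iv, borrowed from the parallel minor.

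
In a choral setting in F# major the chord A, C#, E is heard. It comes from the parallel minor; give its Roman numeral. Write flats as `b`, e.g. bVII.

A is the lowered form of scale degree 3 in F# major (the diatonic degree 3 is A#). A–C#–E is a major chord — the form found in F# minor, not the diatonic iii (A#m). Borrowed into F# major it is written bIII.

bIII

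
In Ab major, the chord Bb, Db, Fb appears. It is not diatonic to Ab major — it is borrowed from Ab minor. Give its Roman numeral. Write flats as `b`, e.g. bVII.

Bb is scale degree 2 in Ab major. Bb–Db–Fb is a diminished chord — the form found in Ab minor, not the diatonic ii (Bbm). Borrowed into Ab major it is written ii°.

ii°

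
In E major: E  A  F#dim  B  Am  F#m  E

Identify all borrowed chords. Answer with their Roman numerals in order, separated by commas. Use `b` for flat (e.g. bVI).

ii°, iv

The diatonic triads in E major are E, F#m, G#m, A, B, C#m, D#dim. Of the given chords, E, A, B and F#m are diatonic. F#dim (F#–A–C) is not: scale degree 2 in E major carries F#m (ii). In E minor the chord on that degree is F#dim, so here it functions as ii°, borrowed from the parallel minor. But Am (A–C–E) is foreign: the diatonic IV on degree 4 is A, whereas Am comes from E minor. It is labeled iv.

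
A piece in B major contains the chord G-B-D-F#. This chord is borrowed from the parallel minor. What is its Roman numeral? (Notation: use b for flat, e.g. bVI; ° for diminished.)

The root G is the lowered 6th scale degree — diatonically B major has G# there. The diatonic chord on degree 6 would be G#m (vi), but G–B–D–F# is the major-seventh chord from B minor. As a borrowed chord it is labeled bVImaj7.

bVImaj7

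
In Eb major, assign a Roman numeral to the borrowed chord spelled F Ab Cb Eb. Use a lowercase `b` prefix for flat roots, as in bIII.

iiø7

The root F is the diatonic 2nd degree of Eb major; the borrowing shows in the chord quality. F–Ab–Cb–Eb is a half-diminished-seventh chord — the form found in Eb minor, not the diatonic ii (Fm). Borrowed into Eb major it is written iiø7.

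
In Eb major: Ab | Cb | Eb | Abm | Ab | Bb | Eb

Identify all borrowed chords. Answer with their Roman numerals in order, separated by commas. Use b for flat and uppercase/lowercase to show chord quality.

bVI, iv

Eb major has the diatonic set Eb, Fm, Gm, Ab, Bb, Cm, Ddim. Of the given chords, Ab, Eb and Bb are diatonic. But Cb (Cb–Eb–Gb) is foreign: the diatonic vi on degree 6 is Cm, whereas Cb comes from Eb minor. It is labeled bVI. Abm (Ab–Cb–Eb) doesn't fit — on degree 4 Eb major would have Ab (IV). Abm is the degree-4 chord of Eb minor, so it is the borrowed iv.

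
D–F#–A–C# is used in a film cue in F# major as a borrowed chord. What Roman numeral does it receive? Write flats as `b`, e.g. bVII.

bVImaj7

In F# major scale degree 6 is D#; D is its lowered form, from F# minor. D–F#–A–C# is a major-seventh chord — the form found in F# minor, not the diatonic vi (D#m). Borrowed into F# major it is written bVImaj7.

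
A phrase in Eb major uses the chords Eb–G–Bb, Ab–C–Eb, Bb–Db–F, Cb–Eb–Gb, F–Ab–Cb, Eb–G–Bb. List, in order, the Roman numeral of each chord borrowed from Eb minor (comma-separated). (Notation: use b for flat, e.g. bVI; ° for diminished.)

Eb major has the diatonic set Eb, Fm, Gm, Ab, Bb, Cm, Ddim. Eb–G–Bb = Eb and Ab–C–Eb = Ab both belong to that set. Bb–Db–F doesn't fit — on degree 5 Eb major would have Bb (V). Bbm is the degree-5 chord of Eb minor, so it is the borrowed v. Cb–Eb–Gb doesn't fit — on degree 6 Eb major would have Cm (vi). Cb is the degree-6 chord of Eb minor, so it is the borrowed bVI. F–Ab–Cb doesn't fit — on degree 2 Eb major would have Fm (ii). Fdim is the degree-2 chord of Eb minor, so it is the borrowed ii°.

v, bVI, ii°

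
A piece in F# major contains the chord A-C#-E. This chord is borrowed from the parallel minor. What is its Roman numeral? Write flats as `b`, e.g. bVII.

bIII

In F# major scale degree 3 is A#; A is its lowered form, from F# minor. Diatonically F# major has A#m (iii) on that degree; A–C#–E is instead the major chord native to F# minor, so it takes the label bIII.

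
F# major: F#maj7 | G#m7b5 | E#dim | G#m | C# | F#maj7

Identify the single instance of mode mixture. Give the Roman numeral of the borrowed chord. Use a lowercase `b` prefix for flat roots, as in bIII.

The diatonic triads in F# major are F#, G#m, A#m, B, C#, D#m, E#dim. Of the given chords, F#maj7, E#dim, G#m and C# are diatonic. G#m7b5 (G#–B–D–F#) is not: scale degree 2 in F# major carries G#m (ii). In F# minor the chord on that degree is G#m7b5, so here it functions as iiø7, borrowed from the parallel minor.

iiø7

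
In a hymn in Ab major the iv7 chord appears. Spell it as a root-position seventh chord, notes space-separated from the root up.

iv7 is built on scale degree 4, which is Db in both Ab major and its parallel. Stacking thirds in Ab minor on Db gives Db–Fb–Ab–Cb.

Db Fb Ab Cb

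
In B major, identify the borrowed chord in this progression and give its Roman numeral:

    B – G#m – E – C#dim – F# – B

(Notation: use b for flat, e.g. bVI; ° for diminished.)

ii°

In B major the diatonic chords are B, C#m, D#m, E, F#, G#m, A#dim. B, G#m, E and F# are all diatonic. C#dim (C#–E–G) doesn't fit — on degree 2 B major would have C#m (ii). C#dim is the degree-2 chord of B minor, so it is the borrowed ii°.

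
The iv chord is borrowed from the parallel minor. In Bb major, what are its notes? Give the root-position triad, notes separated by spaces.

Eb Gb Bb

The root, Eb, is scale degree 4 — the same note in Bb major and Bb minor; only the chord quality changes. Building the minor chord from the parallel minor on Eb: Eb–Gb–Bb.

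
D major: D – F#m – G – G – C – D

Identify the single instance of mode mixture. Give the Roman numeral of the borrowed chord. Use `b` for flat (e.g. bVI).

D major has the diatonic set D, Em, F#m, G, A, Bm, C#dim. D, F#m and G are all diatonic. C (C–E–G) doesn't fit — on degree 7 D major would have C#dim (vii°). C is the degree-7 chord of D minor, so it is the borrowed bVII.

bVII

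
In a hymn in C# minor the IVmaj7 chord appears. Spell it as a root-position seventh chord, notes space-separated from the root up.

The root, F#, is scale degree 4 — the same note in C# minor and C# major; only the chord quality changes. Stacking thirds in C# major on F# gives F#–A#–C#–E#.

F# A# C# E#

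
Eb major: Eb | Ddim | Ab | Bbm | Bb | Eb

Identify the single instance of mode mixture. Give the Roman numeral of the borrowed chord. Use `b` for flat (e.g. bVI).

v

Eb major has the diatonic set Eb, Fm, Gm, Ab, Bb, Cm, Ddim. Of the given chords, Eb, Ddim, Ab and Bb are diatonic. But Bbm (Bb–Db–F) is foreign: the diatonic V on degree 5 is Bb, whereas Bbm comes from Eb minor. It is labeled v.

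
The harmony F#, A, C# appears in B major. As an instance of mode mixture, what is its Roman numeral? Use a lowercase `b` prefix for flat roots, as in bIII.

v

The root F# is the diatonic 5th degree of B major; the borrowing shows in the chord quality. F#–A–C# is a minor chord — the form found in B minor, not the diatonic V (F#). Borrowed into B major it is written v.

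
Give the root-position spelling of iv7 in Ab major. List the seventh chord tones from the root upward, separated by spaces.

Db Fb Ab Cb

The root, Db, is scale degree 4 — the same note in Ab major and Ab minor; only the chord quality changes. In Ab minor the chord on Db is Db–Fb–Ab–Cb.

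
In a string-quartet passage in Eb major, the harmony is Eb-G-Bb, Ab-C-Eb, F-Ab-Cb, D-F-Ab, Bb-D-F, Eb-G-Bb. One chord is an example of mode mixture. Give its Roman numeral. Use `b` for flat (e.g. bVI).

ii°

In Eb major the diatonic chords are Eb, Fm, Gm, Ab, Bb, Cm, Ddim. Eb–G–Bb = Eb, Ab–C–Eb = Ab, D–F–Ab = Ddim and Bb–D–F = Bb all belong to that set. F–Ab–Cb is not: scale degree 2 in Eb major carries Fm (ii). In Eb minor the chord on that degree is Fdim, so here it functions as ii°, borrowed from the parallel minor.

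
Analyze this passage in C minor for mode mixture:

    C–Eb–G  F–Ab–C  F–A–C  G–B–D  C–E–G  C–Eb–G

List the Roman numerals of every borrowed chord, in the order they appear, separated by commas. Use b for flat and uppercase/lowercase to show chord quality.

IV, I

The diatonic triads in C minor (with V from harmonic minor) are Cm, Ddim, Eb, Fm, G, Ab, Bb. C–Eb–G = Cm, F–Ab–C = Fm and G–B–D = G are all diatonic. F–A–C doesn't fit — on degree 4 C minor would have Fm (iv). F is the degree-4 chord of C major, so it is the borrowed IV. C–E–G doesn't fit — on degree 1 C minor would have Cm (i). C is the degree-1 chord of C major, so it is the borrowed I.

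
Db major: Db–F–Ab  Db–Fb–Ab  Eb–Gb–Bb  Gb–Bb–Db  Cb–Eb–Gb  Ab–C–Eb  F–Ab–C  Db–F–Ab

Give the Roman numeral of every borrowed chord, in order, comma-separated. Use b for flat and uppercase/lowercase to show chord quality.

i, bVII

Db major has the diatonic set Db, Ebm, Fm, Gb, Ab, Bbm, Cdim. Db–F–Ab = Db, Eb–Gb–Bb = Ebm, Gb–Bb–Db = Gb, Ab–C–Eb = Ab and F–Ab–C = Fm all belong to that set. Db–Fb–Ab is not: scale degree 1 in Db major carries Db (I). In Db minor the chord on that degree is Dbm, so here it functions as i, borrowed from the parallel minor. Cb–Eb–Gb doesn't fit — on degree 7 Db major would have Cdim (vii°). Cb is the degree-7 chord of Db minor, so it is the borrowed bVII.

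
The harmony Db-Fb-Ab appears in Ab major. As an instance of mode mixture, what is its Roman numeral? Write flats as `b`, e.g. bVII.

iv

The root Db is the diatonic 4th degree of Ab major; the borrowing shows in the chord quality. Db–Fb–Ab is a minor chord — the form found in Ab minor, not the diatonic IV (Db). Borrowed into Ab major it is written iv.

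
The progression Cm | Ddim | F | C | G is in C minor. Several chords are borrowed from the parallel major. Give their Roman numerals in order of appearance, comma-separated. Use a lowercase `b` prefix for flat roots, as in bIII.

IV, I

In C minor (with V from harmonic minor) the diatonic chords are Cm, Ddim, Eb, Fm, G, Ab, Bb. Cm, Ddim and G are all diatonic. But F (F–A–C) is foreign: the diatonic iv on degree 4 is Fm, whereas F comes from C major. It is labeled IV. C (C–E–G) doesn't fit — on degree 1 C minor would have Cm (i). C is the degree-1 chord of C major, so it is the borrowed I.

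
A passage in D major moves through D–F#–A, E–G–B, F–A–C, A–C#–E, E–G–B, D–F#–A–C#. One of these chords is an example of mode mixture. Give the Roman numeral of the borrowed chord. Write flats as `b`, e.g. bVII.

In D major the diatonic chords are D, Em, F#m, G, A, Bm, C#dim. Of the given chords, D–F#–A = D, E–G–B = Em, A–C#–E = A and D–F#–A–C# = Dmaj7 are diatonic. But F–A–C is foreign: the diatonic iii on degree 3 is F#m, whereas F comes from D minor. It is labeled bIII.

bIII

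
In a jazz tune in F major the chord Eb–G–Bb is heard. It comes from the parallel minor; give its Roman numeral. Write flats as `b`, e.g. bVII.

Eb is the lowered form of scale degree 7 in F major (the diatonic degree 7 is E). The diatonic chord on degree 7 would be Edim (vii°), but Eb–G–Bb is the major chord from F minor. As a borrowed chord it is labeled bVII.

bVII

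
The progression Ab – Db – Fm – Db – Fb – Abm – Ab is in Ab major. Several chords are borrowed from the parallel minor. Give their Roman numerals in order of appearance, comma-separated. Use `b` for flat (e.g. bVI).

bVI, i

Ab major has the diatonic set Ab, Bbm, Cm, Db, Eb, Fm, Gdim. Of the given chords, Ab, Db and Fm are diatonic. But Fb (Fb–Ab–Cb) is foreign: the diatonic vi on degree 6 is Fm, whereas Fb comes from Ab minor. It is labeled bVI. But Abm (Ab–Cb–Eb) is foreign: the diatonic I on degree 1 is Ab, whereas Abm comes from Ab minor. It is labeled i.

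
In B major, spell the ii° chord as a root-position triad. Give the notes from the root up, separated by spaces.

C# E G

ii° is built on scale degree 2, which is C# in both B major and its parallel. Building the diminished chord from the parallel minor on C#: C#–E–G.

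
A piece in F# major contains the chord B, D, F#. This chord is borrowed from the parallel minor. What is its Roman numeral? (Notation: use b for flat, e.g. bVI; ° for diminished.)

iv

The root B is the diatonic 4th degree of F# major; the borrowing shows in the chord quality. The diatonic chord on degree 4 would be B (IV), but B–D–F# is the minor chord from F# minor. As a borrowed chord it is labeled iv.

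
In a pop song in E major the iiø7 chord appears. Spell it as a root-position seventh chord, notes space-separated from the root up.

The root, F#, is scale degree 2 — the same note in E major and E minor; only the chord quality changes. Stacking thirds in E minor on F# gives F#–A–C–E.

F# A C E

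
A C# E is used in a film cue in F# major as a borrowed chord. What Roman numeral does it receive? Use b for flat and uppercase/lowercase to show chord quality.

The root A is the lowered 3rd scale degree — diatonically F# major has A# there. The diatonic chord on degree 3 would be A#m (iii), but A–C#–E is the major chord from F# minor. As a borrowed chord it is labeled bIII.

bIII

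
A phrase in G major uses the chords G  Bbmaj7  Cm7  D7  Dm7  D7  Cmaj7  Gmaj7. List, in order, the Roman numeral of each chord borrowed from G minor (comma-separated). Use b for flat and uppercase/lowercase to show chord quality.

The diatonic triads in G major are G, Am, Bm, C, D, Em, F#dim. Of the given chords, G, D7, Cmaj7 and Gmaj7 are diatonic. Bbmaj7 (Bb–D–F–A) doesn't fit — on degree 3 G major would have Bm (iii). Bbmaj7 is the degree-3 chord of G minor, so it is the borrowed bIIImaj7. Cm7 (C–Eb–G–Bb) is not: scale degree 4 in G major carries C (IV). In G minor the chord on that degree is Cm7, so here it functions as iv7, borrowed from the parallel minor. Dm7 (D–F–A–C) is not: scale degree 5 in G major carries D (V). In G minor the chord on that degree is Dm7, so here it functions as v7, borrowed from the parallel minor.

bIIImaj7, iv7, v7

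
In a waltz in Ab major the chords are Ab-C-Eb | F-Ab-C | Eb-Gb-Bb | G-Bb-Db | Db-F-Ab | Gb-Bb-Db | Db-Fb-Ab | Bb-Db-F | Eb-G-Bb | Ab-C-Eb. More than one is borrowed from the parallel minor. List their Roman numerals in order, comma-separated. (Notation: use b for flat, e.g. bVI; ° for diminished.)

v, bVII, iv

In Ab major the diatonic chords are Ab, Bbm, Cm, Db, Eb, Fm, Gdim. Ab–C–Eb = Ab, F–Ab–C = Fm, G–Bb–Db = Gdim, Db–F–Ab = Db, Bb–Db–F = Bbm and Eb–G–Bb = Eb are all diatonic. Eb–Gb–Bb doesn't fit — on degree 5 Ab major would have Eb (V). Ebm is the degree-5 chord of Ab minor, so it is the borrowed v. But Gb–Bb–Db is foreign: the diatonic vii° on degree 7 is Gdim, whereas Gb comes from Ab minor. It is labeled bVII. Db–Fb–Ab doesn't fit — on degree 4 Ab major would have Db (IV). Dbm is the degree-4 chord of Ab minor, so it is the borrowed iv.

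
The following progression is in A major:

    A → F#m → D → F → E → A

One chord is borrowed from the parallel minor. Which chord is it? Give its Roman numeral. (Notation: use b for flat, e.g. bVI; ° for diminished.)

The diatonic triads in A major are A, Bm, C#m, D, E, F#m, G#dim. A, F#m, D and E are all diatonic. F (F–A–C) is not: scale degree 6 in A major carries F#m (vi). In A minor the chord on that degree is F, so here it functions as bVI, borrowed from the parallel minor.

bVI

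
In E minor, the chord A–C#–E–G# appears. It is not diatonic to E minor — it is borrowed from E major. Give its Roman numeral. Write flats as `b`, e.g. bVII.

A is scale degree 4 in E minor. A–C#–E–G# is a major-seventh chord — the form found in E major, not the diatonic iv (Am). Borrowed into E minor it is written IVmaj7.

IVmaj7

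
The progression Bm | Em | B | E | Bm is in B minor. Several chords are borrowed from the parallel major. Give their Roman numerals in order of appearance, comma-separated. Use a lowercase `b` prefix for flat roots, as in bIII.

B minor has the diatonic set Bm, C#dim, D, Em, F#, G, A (with V from harmonic minor). Bm and Em both belong to that set. B (B–D#–F#) is not: scale degree 1 in B minor carries Bm (i). In B major the chord on that degree is B, so here it functions as I, borrowed from the parallel major. But E (E–G#–B) is foreign: the diatonic iv on degree 4 is Em, whereas E comes from B major. It is labeled IV.

I, IV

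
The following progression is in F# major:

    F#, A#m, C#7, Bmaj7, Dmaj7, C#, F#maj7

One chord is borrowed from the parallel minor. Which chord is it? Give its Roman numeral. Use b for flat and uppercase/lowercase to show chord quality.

bVImaj7

The diatonic triads in F# major are F#, G#m, A#m, B, C#, D#m, E#dim. F#, A#m, C#7, Bmaj7, C# and F#maj7 all belong to that set. Dmaj7 (D–F#–A–C#) is not: scale degree 6 in F# major carries D#m (vi). In F# minor the chord on that degree is Dmaj7, so here it functions as bVImaj7, borrowed from the parallel minor.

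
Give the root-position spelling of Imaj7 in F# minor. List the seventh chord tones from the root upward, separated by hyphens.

The root, F#, is scale degree 1 — the same note in F# minor and F# major; only the chord quality changes. In F# major the chord on F# is F#–A#–C#–E#.

F#-A#-C#-E#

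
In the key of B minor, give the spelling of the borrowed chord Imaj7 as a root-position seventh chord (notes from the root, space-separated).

B D# F# A#

The root, B, is scale degree 1 — the same note in B minor and B major; only the chord quality changes. Stacking thirds in B major on B gives B–D#–F#–A#.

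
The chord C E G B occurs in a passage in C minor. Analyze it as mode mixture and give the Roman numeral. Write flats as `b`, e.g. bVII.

Imaj7

The root C is the diatonic 1st degree of C minor; the borrowing shows in the chord quality. The diatonic chord on degree 1 would be Cm (i), but C–E–G–B is the major-seventh chord from C major. As a borrowed chord it is labeled Imaj7.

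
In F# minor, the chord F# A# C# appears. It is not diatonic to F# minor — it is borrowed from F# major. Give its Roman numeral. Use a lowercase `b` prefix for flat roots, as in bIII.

I

F# is scale degree 1 in F# minor. F#–A#–C# is a major chord — the form found in F# major, not the diatonic i (F#m). Borrowed into F# minor it is written I.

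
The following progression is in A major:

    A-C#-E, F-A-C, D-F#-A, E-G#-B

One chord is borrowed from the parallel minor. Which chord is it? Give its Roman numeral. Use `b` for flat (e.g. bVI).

In A major the diatonic chords are A, Bm, C#m, D, E, F#m, G#dim. Of the given chords, A–C#–E = A, D–F#–A = D and E–G#–B = E are diatonic. But F–A–C is foreign: the diatonic vi on degree 6 is F#m, whereas F comes from A minor. It is labeled bVI.

bVI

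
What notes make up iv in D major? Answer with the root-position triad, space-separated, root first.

The root, G, is scale degree 4 — the same note in D major and D minor; only the chord quality changes. Stacking thirds in D minor on G gives G–Bb–D.

G Bb D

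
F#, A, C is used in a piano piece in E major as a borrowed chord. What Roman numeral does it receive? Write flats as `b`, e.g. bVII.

The root F# is the diatonic 2nd degree of E major; the borrowing shows in the chord quality. Diatonically E major has F#m (ii) on that degree; F#–A–C is instead the diminished chord native to E minor, so it takes the label ii°.

ii°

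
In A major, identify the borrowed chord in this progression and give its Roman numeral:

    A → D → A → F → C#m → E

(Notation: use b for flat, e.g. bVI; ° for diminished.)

The diatonic triads in A major are A, Bm, C#m, D, E, F#m, G#dim. A, D, C#m and E all belong to that set. F (F–A–C) is not: scale degree 6 in A major carries F#m (vi). In A minor the chord on that degree is F, so here it functions as bVI, borrowed from the parallel minor.

bVI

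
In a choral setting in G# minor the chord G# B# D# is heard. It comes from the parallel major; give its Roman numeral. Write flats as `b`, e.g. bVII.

G# is scale degree 1 in G# minor. Diatonically G# minor has G#m (i) on that degree; G#–B#–D# is instead the major chord native to G# major, so it takes the label I.

I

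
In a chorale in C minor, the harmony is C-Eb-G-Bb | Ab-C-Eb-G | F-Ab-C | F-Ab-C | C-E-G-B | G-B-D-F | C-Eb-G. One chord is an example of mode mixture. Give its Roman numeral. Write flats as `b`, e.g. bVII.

Imaj7

The diatonic triads in C minor (with V from harmonic minor) are Cm, Ddim, Eb, Fm, G, Ab, Bb. C–Eb–G–Bb = Cm7, Ab–C–Eb–G = Abmaj7, F–Ab–C = Fm, G–B–D–F = G7 and C–Eb–G = Cm are all diatonic. C–E–G–B doesn't fit — on degree 1 C minor would have Cm (i). Cmaj7 is the degree-1 chord of C major, so it is the borrowed Imaj7.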